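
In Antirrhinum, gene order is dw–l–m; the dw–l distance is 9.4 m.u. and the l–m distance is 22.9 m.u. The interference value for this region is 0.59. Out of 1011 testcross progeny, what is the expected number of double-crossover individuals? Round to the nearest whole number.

Map distances give recombination frequencies of 0.094 and 0.229 for the two intervals.
With interference 0.59 (so coincidence = 0.41), expected double-crossover frequency = 0.094 × 0.229 × 0.41 = 0.00883.
Expected number = 0.00883 × 1011 = 8.92 ≈ 9.

9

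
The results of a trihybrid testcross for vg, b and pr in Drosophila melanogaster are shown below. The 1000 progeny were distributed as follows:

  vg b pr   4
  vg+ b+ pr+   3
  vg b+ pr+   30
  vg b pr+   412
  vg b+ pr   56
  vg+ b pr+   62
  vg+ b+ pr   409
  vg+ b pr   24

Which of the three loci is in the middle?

pr

The two most frequent reciprocal classes, vg+ b+ pr and vg b pr+, are the parental types, so the F1 was vg+ b+ pr / vg b pr+.
The two rarest classes, vg+ b+ pr+ and vg b pr, are the double crossovers. Comparing them with the parentals, only the pr allele has switched, so pr is the middle locus and the order is vg – pr – b.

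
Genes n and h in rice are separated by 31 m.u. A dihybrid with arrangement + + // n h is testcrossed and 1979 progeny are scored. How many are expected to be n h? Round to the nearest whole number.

683

A map distance of 31 m.u. corresponds to a recombination frequency of 0.310.
The F1 is + + / n h, so n h is a parental gamete class with expected frequency (1 − r)/2 = 0.690/2 = 0.3450.
Expected number = 0.3450 × 1979 = 682.75 ≈ 683.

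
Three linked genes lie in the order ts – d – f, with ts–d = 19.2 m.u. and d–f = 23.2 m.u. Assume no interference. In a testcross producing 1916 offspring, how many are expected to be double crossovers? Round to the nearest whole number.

Map distances give recombination frequencies of 0.192 and 0.232 for the two intervals.
With no interference, expected double-crossover frequency = 0.192 × 0.232 = 0.04454.
Expected number = 0.04454 × 1916 = 85.35 ≈ 85.

85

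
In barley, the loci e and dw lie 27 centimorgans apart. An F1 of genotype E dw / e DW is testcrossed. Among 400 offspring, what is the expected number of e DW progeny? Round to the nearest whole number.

A map distance of 27 centimorgans corresponds to a recombination frequency of 0.270.
The F1 is E dw / e DW, so e DW is a parental gamete class with expected frequency (1 − r)/2 = 0.730/2 = 0.3650.
Expected number = 0.3650 × 400 = 146.00 ≈ 146.

146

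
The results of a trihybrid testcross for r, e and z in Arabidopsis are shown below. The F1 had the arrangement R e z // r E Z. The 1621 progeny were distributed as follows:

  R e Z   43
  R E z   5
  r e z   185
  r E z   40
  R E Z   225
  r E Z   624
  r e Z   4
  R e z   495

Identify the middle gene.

e

The two rarest classes, R E z and r e Z, are the double crossovers. Comparing them with the parentals, only the e allele has switched, so e is the middle locus and the order is r – e – z.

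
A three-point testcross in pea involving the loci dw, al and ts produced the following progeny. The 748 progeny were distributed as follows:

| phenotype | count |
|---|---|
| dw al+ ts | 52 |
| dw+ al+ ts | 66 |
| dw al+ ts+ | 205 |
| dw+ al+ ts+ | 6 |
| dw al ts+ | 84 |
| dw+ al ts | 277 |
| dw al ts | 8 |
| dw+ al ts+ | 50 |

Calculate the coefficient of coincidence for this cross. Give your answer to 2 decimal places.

0.55

The two most frequent reciprocal classes, dw+ al ts and dw al+ ts+, are the parental types, so the F1 was dw+ al ts / dw al+ ts+.
The two rarest classes, dw al ts and dw+ al+ ts+, are the double crossovers. Comparing them with the parentals, only the dw allele has switched, so dw is the middle locus and the order is al – dw – ts.
al–dw: (150 + 14)/748 = 0.2193; dw–ts: (102 + 14)/748 = 0.1551.
Expected DCO frequency = 0.2193 × 0.1551 ≈ 0.03401; observed = 14/748 ≈ 0.01872.
Coefficient of coincidence = 0.01872/0.03401 ≈ 0.55.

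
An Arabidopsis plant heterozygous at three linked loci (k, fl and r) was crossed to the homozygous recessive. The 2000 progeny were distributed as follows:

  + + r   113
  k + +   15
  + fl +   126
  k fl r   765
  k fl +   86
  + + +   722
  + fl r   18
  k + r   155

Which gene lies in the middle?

k

The two most frequent reciprocal classes, k fl r and + + +, are the parental types, so the F1 was k fl r / + + +.
The two rarest classes, + fl r and k + +, are the double crossovers. Comparing them with the parentals, only the k allele has switched, so k is the middle locus and the order is r – k – fl.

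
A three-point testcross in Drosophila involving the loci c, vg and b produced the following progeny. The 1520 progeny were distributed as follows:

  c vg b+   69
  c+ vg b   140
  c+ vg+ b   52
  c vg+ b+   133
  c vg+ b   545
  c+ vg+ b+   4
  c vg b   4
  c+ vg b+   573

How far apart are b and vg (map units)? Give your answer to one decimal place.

18.5 map units

The two most frequent reciprocal classes, c vg+ b and c+ vg b+, are the parental types, so the F1 was c vg+ b / c+ vg b+.
The two rarest classes, c vg b and c+ vg+ b+, are the double crossovers. Comparing them with the parentals, only the vg allele has switched, so vg is the middle locus and the order is b – vg – c.
Crossovers in the b–vg interval produce the single-crossover classes c vg+ b+ and c+ vg b (133 + 140 = 273) plus the double crossovers (8).
RF(b–vg) = (273 + 8) / 1520 = 281/1520 = 0.1849 → 18.5 map units.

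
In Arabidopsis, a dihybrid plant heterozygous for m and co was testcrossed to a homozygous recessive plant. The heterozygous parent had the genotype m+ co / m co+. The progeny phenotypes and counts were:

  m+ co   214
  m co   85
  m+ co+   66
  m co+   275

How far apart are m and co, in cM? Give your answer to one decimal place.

The recombinant classes are m+ co+ and m co: 66 + 85 = 151.
Recombination frequency = 151/640 = 0.2359 ≈ 23.6%, i.e. 23.6 cM.

23.6 cM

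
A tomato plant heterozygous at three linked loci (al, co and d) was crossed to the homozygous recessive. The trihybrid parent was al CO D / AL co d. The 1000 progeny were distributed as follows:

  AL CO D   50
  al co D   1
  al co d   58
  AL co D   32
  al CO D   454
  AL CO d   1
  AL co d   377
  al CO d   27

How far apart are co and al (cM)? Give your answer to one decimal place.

11.0 cM

The two rarest classes, al co D and AL CO d, are the double crossovers. Comparing them with the parentals, only the co allele has switched, so co is the middle locus and the order is d – co – al.
Crossovers in the co–al interval produce the single-crossover classes AL CO D and al co d (50 + 58 = 108) plus the double crossovers (2).
RF(co–al) = (108 + 2) / 1000 = 110/1000 = 0.1100 → 11.0 cM.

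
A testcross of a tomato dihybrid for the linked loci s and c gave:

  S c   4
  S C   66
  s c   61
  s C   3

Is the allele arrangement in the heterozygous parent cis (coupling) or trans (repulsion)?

cis

The two most frequent classes are S C (66) and s c (61); these are the parental (non-recombinant) types.
So the F1 carried S C on one chromosome and s c on the other — the recessive alleles are on the same chromosome (cis / coupling).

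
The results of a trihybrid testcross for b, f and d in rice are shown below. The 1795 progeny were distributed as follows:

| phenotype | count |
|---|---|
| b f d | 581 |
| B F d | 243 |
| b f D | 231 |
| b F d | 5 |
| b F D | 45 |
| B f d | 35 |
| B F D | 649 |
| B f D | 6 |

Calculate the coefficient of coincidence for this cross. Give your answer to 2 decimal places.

The two most frequent reciprocal classes, b f d and B F D, are the parental types, so the F1 was b f d / B F D.
The two rarest classes, b F d and B f D, are the double crossovers. Comparing them with the parentals, only the f allele has switched, so f is the middle locus and the order is b – f – d.
b–f: (80 + 11)/1795 = 0.0507; f–d: (474 + 11)/1795 = 0.2702.
Expected DCO frequency = 0.0507 × 0.2702 ≈ 0.01370; observed = 11/1795 ≈ 0.00613.
Coefficient of coincidence = 0.00613/0.01370 ≈ 0.45.

0.45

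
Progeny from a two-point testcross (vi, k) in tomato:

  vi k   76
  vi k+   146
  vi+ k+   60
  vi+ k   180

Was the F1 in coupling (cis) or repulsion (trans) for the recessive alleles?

The two most frequent classes are vi+ k (180) and vi k+ (146); these are the parental (non-recombinant) types.
So the F1 carried vi+ k on one chromosome and vi k+ on the other — the recessive alleles are on opposite chromosomes (trans / repulsion).

trans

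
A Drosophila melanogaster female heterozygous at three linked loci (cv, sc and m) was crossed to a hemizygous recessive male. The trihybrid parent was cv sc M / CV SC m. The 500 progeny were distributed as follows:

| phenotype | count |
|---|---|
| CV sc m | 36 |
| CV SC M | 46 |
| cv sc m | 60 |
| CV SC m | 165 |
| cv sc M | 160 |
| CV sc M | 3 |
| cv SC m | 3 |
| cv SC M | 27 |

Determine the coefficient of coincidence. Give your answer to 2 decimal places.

The two rarest classes, CV sc M and cv SC m, are the double crossovers. Comparing them with the parentals, only the cv allele has switched, so cv is the middle locus and the order is sc – cv – m.
sc–cv: (63 + 6)/500 = 0.1380; cv–m: (106 + 6)/500 = 0.2240.
Expected DCO frequency = 0.1380 × 0.2240 ≈ 0.03091; observed = 6/500 ≈ 0.01200.
Coefficient of coincidence = 0.01200/0.03091 ≈ 0.39.

0.39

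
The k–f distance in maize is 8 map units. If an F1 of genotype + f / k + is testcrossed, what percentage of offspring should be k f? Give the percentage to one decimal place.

4.0%

A map distance of 8 map units corresponds to a recombination frequency of 0.080.
The F1 is + f / k +, so k f is a recombinant gamete class with expected frequency r/2 = 0.080/2 = 0.0400.
That is 0.0400 = 4.0% of the progeny.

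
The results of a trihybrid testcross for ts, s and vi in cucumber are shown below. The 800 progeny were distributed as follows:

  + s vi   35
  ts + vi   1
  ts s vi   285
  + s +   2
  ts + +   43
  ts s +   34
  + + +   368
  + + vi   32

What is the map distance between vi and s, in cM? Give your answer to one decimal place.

The two most frequent reciprocal classes, ts s vi and + + +, are the parental types, so the F1 was ts s vi / + + +.
The two rarest classes, ts + vi and + s +, are the double crossovers. Comparing them with the parentals, only the s allele has switched, so s is the middle locus and the order is ts – s – vi.
Crossovers in the s–vi interval produce the single-crossover classes ts s + and + + vi (34 + 32 = 66) plus the double crossovers (3).
RF(s–vi) = (66 + 3) / 800 = 69/800 = 0.0862 → 8.6 cM.

8.6 cM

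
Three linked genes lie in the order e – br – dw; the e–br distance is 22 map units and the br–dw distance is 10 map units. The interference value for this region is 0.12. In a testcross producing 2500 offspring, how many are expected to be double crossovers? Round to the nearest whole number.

48

Map distances give recombination frequencies of 0.220 and 0.100 for the two intervals.
With interference 0.12 (so coincidence = 0.88), expected double-crossover frequency = 0.220 × 0.100 × 0.88 = 0.01936.
Expected number = 0.01936 × 2500 = 48.40 ≈ 48.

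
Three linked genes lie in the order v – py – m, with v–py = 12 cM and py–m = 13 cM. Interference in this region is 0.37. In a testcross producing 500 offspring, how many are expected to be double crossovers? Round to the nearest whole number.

Map distances give recombination frequencies of 0.120 and 0.130 for the two intervals.
With interference 0.37 (so coincidence = 0.63), expected double-crossover frequency = 0.120 × 0.130 × 0.63 = 0.00983.
Expected number = 0.00983 × 500 = 4.91 ≈ 5.

5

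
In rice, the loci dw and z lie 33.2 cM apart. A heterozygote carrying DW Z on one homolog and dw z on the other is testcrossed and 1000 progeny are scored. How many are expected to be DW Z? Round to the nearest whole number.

A map distance of 33.2 cM corresponds to a recombination frequency of 0.332.
The F1 is DW Z / dw z, so DW Z is a parental gamete class with expected frequency (1 − r)/2 = 0.668/2 = 0.3340.
Expected number = 0.3340 × 1000 = 334.00 ≈ 334.

334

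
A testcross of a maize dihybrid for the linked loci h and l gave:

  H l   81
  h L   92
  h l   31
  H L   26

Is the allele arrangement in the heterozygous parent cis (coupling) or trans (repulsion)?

The two most frequent classes are H l (81) and h L (92); these are the parental (non-recombinant) types.
So the F1 carried H l on one chromosome and h L on the other — the recessive alleles are on opposite chromosomes (trans / repulsion).

trans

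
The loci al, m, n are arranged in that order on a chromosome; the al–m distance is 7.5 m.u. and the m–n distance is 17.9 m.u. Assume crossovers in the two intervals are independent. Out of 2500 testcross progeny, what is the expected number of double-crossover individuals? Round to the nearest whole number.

Map distances give recombination frequencies of 0.075 and 0.179 for the two intervals.
With no interference, expected double-crossover frequency = 0.075 × 0.179 = 0.01342.
Expected number = 0.01342 × 2500 = 33.56 ≈ 34.

34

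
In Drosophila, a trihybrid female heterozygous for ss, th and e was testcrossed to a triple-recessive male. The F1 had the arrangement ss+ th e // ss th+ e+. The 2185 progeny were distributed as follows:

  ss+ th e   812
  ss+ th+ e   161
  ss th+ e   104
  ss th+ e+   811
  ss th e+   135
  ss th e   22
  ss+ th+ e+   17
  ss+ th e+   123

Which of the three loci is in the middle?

The two rarest classes, ss th e and ss+ th+ e+, are the double crossovers. Comparing them with the parentals, only the ss allele has switched, so ss is the middle locus and the order is th – ss – e.

ss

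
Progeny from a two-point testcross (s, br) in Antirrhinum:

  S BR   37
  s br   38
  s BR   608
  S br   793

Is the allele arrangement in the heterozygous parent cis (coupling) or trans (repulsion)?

trans

The two most frequent classes are S br (793) and s BR (608); these are the parental (non-recombinant) types.
So the F1 carried S br on one chromosome and s BR on the other — the recessive alleles are on opposite chromosomes (trans / repulsion).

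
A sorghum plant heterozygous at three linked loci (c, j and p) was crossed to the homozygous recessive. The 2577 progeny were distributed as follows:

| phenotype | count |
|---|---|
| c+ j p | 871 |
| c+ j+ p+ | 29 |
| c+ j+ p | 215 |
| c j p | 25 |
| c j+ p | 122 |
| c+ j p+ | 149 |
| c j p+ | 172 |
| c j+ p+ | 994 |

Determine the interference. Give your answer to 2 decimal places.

0.03

The two most frequent reciprocal classes, c+ j p and c j+ p+, are the parental types, so the F1 was c+ j p / c j+ p+.
The two rarest classes, c j p and c+ j+ p+, are the double crossovers. Comparing them with the parentals, only the c allele has switched, so c is the middle locus and the order is j – c – p.
j–c: (387 + 54)/2577 = 0.1711; c–p: (271 + 54)/2577 = 0.1261.
Expected DCO frequency = 0.1711 × 0.1261 ≈ 0.02158; observed = 54/2577 ≈ 0.02095.
Coefficient of coincidence = 0.02095/0.02158 ≈ 0.97; interference = 1 − 0.97 = 0.03.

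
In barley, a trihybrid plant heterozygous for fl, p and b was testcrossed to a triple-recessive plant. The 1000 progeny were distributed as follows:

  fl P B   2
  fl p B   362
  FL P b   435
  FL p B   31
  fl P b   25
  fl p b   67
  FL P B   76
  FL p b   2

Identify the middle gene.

p

The two most frequent reciprocal classes, FL P b and fl p B, are the parental types, so the F1 was FL P b / fl p B.
The two rarest classes, FL p b and fl P B, are the double crossovers. Comparing them with the parentals, only the p allele has switched, so p is the middle locus and the order is b – p – fl.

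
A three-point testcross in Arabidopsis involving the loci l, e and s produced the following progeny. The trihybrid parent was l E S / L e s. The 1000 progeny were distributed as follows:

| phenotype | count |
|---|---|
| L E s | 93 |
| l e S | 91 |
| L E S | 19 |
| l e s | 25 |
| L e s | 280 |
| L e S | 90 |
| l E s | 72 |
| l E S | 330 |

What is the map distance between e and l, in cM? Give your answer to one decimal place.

The two rarest classes, L E S and l e s, are the double crossovers. Comparing them with the parentals, only the l allele has switched, so l is the middle locus and the order is s – l – e.
Crossovers in the l–e interval produce the single-crossover classes l e S and L E s (91 + 93 = 184) plus the double crossovers (44).
RF(l–e) = (184 + 44) / 1000 = 228/1000 = 0.2280 → 22.8 cM.

22.8 cM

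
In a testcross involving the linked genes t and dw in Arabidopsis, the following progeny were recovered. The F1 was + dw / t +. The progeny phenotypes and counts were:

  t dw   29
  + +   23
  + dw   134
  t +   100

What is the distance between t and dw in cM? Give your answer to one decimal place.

The recombinant classes are + + and t dw: 23 + 29 = 52.
Recombination frequency = 52/286 = 0.1818 ≈ 18.2%, i.e. 18.2 cM.

18.2 cM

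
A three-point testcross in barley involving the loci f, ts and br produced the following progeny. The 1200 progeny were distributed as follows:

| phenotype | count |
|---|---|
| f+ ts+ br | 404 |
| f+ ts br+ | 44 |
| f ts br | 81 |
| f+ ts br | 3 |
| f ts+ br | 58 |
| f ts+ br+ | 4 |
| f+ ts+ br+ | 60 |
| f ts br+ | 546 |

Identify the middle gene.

ts

The two most frequent reciprocal classes, f+ ts+ br and f ts br+, are the parental types, so the F1 was f+ ts+ br / f ts br+.
The two rarest classes, f+ ts br and f ts+ br+, are the double crossovers. Comparing them with the parentals, only the ts allele has switched, so ts is the middle locus and the order is br – ts – f.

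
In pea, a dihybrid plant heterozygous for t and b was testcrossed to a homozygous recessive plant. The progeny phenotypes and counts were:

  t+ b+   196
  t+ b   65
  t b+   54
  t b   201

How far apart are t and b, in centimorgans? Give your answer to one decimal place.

23.1 centimorgans

The two most frequent classes, t+ b+ (196) and t b (201), are the parental types, so the F1 was t+ b+ / t b.
The recombinant classes are t+ b and t b+: 65 + 54 = 119.
Recombination frequency = 119/516 = 0.2306 ≈ 23.1%, i.e. 23.1 centimorgans.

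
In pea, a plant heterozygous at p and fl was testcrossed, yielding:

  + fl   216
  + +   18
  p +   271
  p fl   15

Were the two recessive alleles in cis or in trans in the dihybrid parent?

trans

The two most frequent classes are + fl (216) and p + (271); these are the parental (non-recombinant) types.
So the F1 carried + fl on one chromosome and p + on the other — the recessive alleles are on opposite chromosomes (trans / repulsion).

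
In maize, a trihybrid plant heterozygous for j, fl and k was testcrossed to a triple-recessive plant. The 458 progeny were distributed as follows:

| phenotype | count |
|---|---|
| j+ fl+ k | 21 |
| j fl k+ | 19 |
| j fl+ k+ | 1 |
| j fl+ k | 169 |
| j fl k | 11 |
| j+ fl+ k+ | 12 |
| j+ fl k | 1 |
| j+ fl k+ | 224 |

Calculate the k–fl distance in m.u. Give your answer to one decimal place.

5.5 m.u.

The two most frequent reciprocal classes, j+ fl k+ and j fl+ k, are the parental types, so the F1 was j+ fl k+ / j fl+ k.
The two rarest classes, j+ fl k and j fl+ k+, are the double crossovers. Comparing them with the parentals, only the k allele has switched, so k is the middle locus and the order is fl – k – j.
Crossovers in the fl–k interval produce the single-crossover classes j+ fl+ k+ and j fl k (12 + 11 = 23) plus the double crossovers (2).
RF(fl–k) = (23 + 2) / 458 = 25/458 = 0.0546 → 5.5 m.u.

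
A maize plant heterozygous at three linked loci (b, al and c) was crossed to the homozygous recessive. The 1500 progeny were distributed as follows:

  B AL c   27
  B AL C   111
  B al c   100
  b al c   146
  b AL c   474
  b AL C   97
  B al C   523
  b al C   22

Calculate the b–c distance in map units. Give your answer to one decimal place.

16.4 map units

The two most frequent reciprocal classes, b AL c and B al C, are the parental types, so the F1 was b AL c / B al C.
The two rarest classes, B AL c and b al C, are the double crossovers. Comparing them with the parentals, only the b allele has switched, so b is the middle locus and the order is c – b – al.
Crossovers in the c–b interval produce the single-crossover classes b AL C and B al c (97 + 100 = 197) plus the double crossovers (49).
RF(c–b) = (197 + 49) / 1500 = 246/1500 = 0.1640 → 16.4 map units.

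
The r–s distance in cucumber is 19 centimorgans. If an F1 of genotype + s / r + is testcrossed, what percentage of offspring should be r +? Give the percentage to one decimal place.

A map distance of 19 centimorgans corresponds to a recombination frequency of 0.190.
The F1 is + s / r +, so r + is a parental gamete class with expected frequency (1 − r)/2 = 0.810/2 = 0.4050.
That is 0.4050 = 40.5% of the progeny.

40.5%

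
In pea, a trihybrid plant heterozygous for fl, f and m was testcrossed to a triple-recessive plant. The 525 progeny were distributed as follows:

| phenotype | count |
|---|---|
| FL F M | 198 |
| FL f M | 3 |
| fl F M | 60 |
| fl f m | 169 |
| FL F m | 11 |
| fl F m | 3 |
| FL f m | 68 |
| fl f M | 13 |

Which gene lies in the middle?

The two most frequent reciprocal classes, FL F M and fl f m, are the parental types, so the F1 was FL F M / fl f m.
The two rarest classes, FL f M and fl F m, are the double crossovers. Comparing them with the parentals, only the f allele has switched, so f is the middle locus and the order is fl – f – m.

f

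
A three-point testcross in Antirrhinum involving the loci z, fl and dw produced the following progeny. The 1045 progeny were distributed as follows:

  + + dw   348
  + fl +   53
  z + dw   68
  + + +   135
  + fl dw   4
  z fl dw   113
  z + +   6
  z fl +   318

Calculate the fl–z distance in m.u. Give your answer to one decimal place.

The two most frequent reciprocal classes, z fl + and + + dw, are the parental types, so the F1 was z fl + / + + dw.
The two rarest classes, z + + and + fl dw, are the double crossovers. Comparing them with the parentals, only the fl allele has switched, so fl is the middle locus and the order is z – fl – dw.
Crossovers in the z–fl interval produce the single-crossover classes + fl + and z + dw (53 + 68 = 121) plus the double crossovers (10).
RF(z–fl) = (121 + 10) / 1045 = 131/1045 = 0.1254 → 12.5 m.u.

12.5 m.u.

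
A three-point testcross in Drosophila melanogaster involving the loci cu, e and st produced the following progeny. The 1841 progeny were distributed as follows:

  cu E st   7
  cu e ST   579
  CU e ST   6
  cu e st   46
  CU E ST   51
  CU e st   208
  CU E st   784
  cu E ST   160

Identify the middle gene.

cu

The two most frequent reciprocal classes, CU E st and cu e ST, are the parental types, so the F1 was CU E st / cu e ST.
The two rarest classes, cu E st and CU e ST, are the double crossovers. Comparing them with the parentals, only the cu allele has switched, so cu is the middle locus and the order is st – cu – e.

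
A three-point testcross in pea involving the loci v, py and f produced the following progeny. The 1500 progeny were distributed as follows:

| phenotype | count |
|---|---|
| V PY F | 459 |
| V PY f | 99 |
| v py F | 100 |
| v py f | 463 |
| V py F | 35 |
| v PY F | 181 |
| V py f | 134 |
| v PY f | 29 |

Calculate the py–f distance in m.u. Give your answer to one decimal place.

17.5 m.u.

The two most frequent reciprocal classes, V PY F and v py f, are the parental types, so the F1 was V PY F / v py f.
The two rarest classes, V py F and v PY f, are the double crossovers. Comparing them with the parentals, only the py allele has switched, so py is the middle locus and the order is v – py – f.
Crossovers in the py–f interval produce the single-crossover classes V PY f and v py F (99 + 100 = 199) plus the double crossovers (64).
RF(py–f) = (199 + 64) / 1500 = 263/1500 = 0.1753 → 17.5 m.u.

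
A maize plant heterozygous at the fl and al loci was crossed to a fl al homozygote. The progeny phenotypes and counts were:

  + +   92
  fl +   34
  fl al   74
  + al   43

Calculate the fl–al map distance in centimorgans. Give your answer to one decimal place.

31.7 centimorgans

The two most frequent classes, + + (92) and fl al (74), are the parental types, so the F1 was + + / fl al.
The recombinant classes are + al and fl +: 43 + 34 = 77.
Recombination frequency = 77/243 = 0.3169 ≈ 31.7%, i.e. 31.7 centimorgans.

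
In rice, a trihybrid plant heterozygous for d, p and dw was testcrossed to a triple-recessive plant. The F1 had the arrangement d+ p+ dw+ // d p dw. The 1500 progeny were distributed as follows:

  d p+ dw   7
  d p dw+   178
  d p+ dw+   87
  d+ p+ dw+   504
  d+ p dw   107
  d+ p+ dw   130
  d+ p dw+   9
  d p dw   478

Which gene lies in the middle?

The two rarest classes, d+ p dw+ and d p+ dw, are the double crossovers. Comparing them with the parentals, only the p allele has switched, so p is the middle locus and the order is dw – p – d.

p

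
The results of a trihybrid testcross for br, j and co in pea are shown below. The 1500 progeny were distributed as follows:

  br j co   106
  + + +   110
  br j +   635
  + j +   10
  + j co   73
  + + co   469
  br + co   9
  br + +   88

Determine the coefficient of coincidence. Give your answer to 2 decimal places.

0.67

The two most frequent reciprocal classes, + + co and br j +, are the parental types, so the F1 was + + co / br j +.
The two rarest classes, br + co and + j +, are the double crossovers. Comparing them with the parentals, only the br allele has switched, so br is the middle locus and the order is co – br – j.
co–br: (216 + 19)/1500 = 0.1567; br–j: (161 + 19)/1500 = 0.1200.
Expected DCO frequency = 0.1567 × 0.1200 ≈ 0.01880; observed = 19/1500 ≈ 0.01267.
Coefficient of coincidence = 0.01267/0.01880 ≈ 0.67.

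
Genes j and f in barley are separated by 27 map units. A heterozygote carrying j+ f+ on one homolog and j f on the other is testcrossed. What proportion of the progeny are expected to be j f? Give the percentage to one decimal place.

36.5%

A map distance of 27 map units corresponds to a recombination frequency of 0.270.
The F1 is j+ f+ / j f, so j f is a parental gamete class with expected frequency (1 − r)/2 = 0.730/2 = 0.3650.
That is 0.3650 = 36.5% of the progeny.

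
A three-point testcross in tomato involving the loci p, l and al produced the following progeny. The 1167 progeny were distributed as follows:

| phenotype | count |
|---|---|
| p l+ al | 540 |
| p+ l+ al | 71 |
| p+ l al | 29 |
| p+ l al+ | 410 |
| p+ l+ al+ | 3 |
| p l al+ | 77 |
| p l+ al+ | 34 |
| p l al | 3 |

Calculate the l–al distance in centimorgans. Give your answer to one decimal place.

The two most frequent reciprocal classes, p+ l al+ and p l+ al, are the parental types, so the F1 was p+ l al+ / p l+ al.
The two rarest classes, p+ l+ al+ and p l al, are the double crossovers. Comparing them with the parentals, only the l allele has switched, so l is the middle locus and the order is p – l – al.
Crossovers in the l–al interval produce the single-crossover classes p+ l al and p l+ al+ (29 + 34 = 63) plus the double crossovers (6).
RF(l–al) = (63 + 6) / 1167 = 69/1167 = 0.0591 → 5.9 centimorgans.

5.9 centimorgans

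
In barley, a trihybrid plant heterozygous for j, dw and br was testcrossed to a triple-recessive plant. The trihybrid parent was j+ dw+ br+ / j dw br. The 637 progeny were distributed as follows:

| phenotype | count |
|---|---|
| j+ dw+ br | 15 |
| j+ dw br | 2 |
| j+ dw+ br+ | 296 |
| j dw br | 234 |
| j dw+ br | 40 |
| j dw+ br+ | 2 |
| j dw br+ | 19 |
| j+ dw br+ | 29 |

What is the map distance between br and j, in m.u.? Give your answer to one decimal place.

The two rarest classes, j dw+ br+ and j+ dw br, are the double crossovers. Comparing them with the parentals, only the j allele has switched, so j is the middle locus and the order is dw – j – br.
Crossovers in the j–br interval produce the single-crossover classes j+ dw+ br and j dw br+ (15 + 19 = 34) plus the double crossovers (4).
RF(j–br) = (34 + 4) / 637 = 38/637 = 0.0597 → 6.0 m.u.

6.0 m.u.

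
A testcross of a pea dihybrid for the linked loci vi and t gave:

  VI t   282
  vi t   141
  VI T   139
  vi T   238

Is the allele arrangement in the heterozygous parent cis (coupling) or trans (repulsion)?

The two most frequent classes are VI t (282) and vi T (238); these are the parental (non-recombinant) types.
So the F1 carried VI t on one chromosome and vi T on the other — the recessive alleles are on opposite chromosomes (trans / repulsion).

trans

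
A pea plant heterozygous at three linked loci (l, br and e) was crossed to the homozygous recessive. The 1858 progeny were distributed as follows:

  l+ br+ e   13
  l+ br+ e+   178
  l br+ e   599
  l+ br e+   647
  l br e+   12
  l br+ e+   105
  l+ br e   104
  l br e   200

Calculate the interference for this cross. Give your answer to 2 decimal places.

The two most frequent reciprocal classes, l+ br e+ and l br+ e, are the parental types, so the F1 was l+ br e+ / l br+ e.
The two rarest classes, l br e+ and l+ br+ e, are the double crossovers. Comparing them with the parentals, only the l allele has switched, so l is the middle locus and the order is br – l – e.
br–l: (378 + 25)/1858 = 0.2169; l–e: (209 + 25)/1858 = 0.1259.
Expected DCO frequency = 0.2169 × 0.1259 ≈ 0.02731; observed = 25/1858 ≈ 0.01346.
Coefficient of coincidence = 0.01346/0.02731 ≈ 0.49; interference = 1 − 0.49 = 0.51.

0.51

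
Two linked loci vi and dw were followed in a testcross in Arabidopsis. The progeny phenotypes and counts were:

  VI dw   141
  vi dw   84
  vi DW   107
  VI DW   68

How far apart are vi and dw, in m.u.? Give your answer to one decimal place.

38.0 m.u.

The two most frequent classes, VI dw (141) and vi DW (107), are the parental types, so the F1 was VI dw / vi DW.
The recombinant classes are VI DW and vi dw: 68 + 84 = 152.
Recombination frequency = 152/400 = 0.3800 ≈ 38.0%, i.e. 38.0 m.u.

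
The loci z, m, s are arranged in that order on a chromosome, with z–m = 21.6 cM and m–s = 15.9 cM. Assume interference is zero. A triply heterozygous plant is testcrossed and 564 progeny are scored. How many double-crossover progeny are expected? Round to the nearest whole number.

Map distances give recombination frequencies of 0.216 and 0.159 for the two intervals.
With no interference, expected double-crossover frequency = 0.216 × 0.159 = 0.03434.
Expected number = 0.03434 × 564 = 19.37 ≈ 19.

19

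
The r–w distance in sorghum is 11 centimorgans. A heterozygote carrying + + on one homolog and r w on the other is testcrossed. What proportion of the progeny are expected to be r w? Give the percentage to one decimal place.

A map distance of 11 centimorgans corresponds to a recombination frequency of 0.110.
The F1 is + + / r w, so r w is a parental gamete class with expected frequency (1 − r)/2 = 0.890/2 = 0.4450.
That is 0.4450 = 44.5% of the progeny.

44.5%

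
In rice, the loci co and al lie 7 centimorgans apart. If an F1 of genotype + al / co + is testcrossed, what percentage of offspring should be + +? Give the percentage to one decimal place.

A map distance of 7 centimorgans corresponds to a recombination frequency of 0.070.
The F1 is + al / co +, so + + is a recombinant gamete class with expected frequency r/2 = 0.070/2 = 0.0350.
That is 0.0350 = 3.5% of the progeny.

3.5%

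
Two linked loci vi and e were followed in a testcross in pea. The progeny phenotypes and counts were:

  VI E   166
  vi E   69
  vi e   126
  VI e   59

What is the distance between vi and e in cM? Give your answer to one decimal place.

30.5 cM

The two most frequent classes, VI E (166) and vi e (126), are the parental types, so the F1 was VI E / vi e.
The recombinant classes are VI e and vi E: 59 + 69 = 128.
Recombination frequency = 128/420 = 0.3048 ≈ 30.5%, i.e. 30.5 cM.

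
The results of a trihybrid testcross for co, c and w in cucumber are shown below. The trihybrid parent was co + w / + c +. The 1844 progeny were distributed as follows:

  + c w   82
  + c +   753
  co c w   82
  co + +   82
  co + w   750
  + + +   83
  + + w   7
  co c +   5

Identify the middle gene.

The two rarest classes, + + w and co c +, are the double crossovers. Comparing them with the parentals, only the co allele has switched, so co is the middle locus and the order is c – co – w.

co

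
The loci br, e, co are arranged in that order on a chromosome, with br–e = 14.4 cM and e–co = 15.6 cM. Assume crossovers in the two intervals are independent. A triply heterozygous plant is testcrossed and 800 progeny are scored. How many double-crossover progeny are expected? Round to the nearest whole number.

Map distances give recombination frequencies of 0.144 and 0.156 for the two intervals.
With no interference, expected double-crossover frequency = 0.144 × 0.156 = 0.02246.
Expected number = 0.02246 × 800 = 17.97 ≈ 18.

18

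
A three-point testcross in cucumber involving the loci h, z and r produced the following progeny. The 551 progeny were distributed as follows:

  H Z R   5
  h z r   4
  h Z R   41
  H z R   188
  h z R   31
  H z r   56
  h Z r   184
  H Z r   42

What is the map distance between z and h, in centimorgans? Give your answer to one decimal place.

The two most frequent reciprocal classes, H z R and h Z r, are the parental types, so the F1 was H z R / h Z r.
The two rarest classes, H Z R and h z r, are the double crossovers. Comparing them with the parentals, only the z allele has switched, so z is the middle locus and the order is r – z – h.
Crossovers in the z–h interval produce the single-crossover classes h z R and H Z r (31 + 42 = 73) plus the double crossovers (9).
RF(z–h) = (73 + 9) / 551 = 82/551 = 0.1488 → 14.9 centimorgans.

14.9 centimorgans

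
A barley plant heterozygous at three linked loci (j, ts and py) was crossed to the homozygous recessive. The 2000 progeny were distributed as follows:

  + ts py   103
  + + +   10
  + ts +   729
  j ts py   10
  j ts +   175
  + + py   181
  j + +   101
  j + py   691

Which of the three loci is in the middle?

ts

The two most frequent reciprocal classes, j + py and + ts +, are the parental types, so the F1 was j + py / + ts +.
The two rarest classes, j ts py and + + +, are the double crossovers. Comparing them with the parentals, only the ts allele has switched, so ts is the middle locus and the order is j – ts – py.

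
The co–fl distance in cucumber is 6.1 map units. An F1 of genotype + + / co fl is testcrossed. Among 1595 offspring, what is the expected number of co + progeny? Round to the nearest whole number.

A map distance of 6.1 map units corresponds to a recombination frequency of 0.061.
The F1 is + + / co fl, so co + is a recombinant gamete class with expected frequency r/2 = 0.061/2 = 0.0305.
Expected number = 0.0305 × 1595 = 48.65 ≈ 49.

49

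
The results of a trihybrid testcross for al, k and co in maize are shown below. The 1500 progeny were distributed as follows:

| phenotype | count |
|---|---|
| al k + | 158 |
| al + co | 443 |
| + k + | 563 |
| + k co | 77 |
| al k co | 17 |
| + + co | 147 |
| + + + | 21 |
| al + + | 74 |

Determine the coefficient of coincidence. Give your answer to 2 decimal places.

The two most frequent reciprocal classes, al + co and + k +, are the parental types, so the F1 was al + co / + k +.
The two rarest classes, al k co and + + +, are the double crossovers. Comparing them with the parentals, only the k allele has switched, so k is the middle locus and the order is co – k – al.
co–k: (151 + 38)/1500 = 0.1260; k–al: (305 + 38)/1500 = 0.2287.
Expected DCO frequency = 0.1260 × 0.2287 ≈ 0.02882; observed = 38/1500 ≈ 0.02533.
Coefficient of coincidence = 0.02533/0.02882 ≈ 0.88.

0.88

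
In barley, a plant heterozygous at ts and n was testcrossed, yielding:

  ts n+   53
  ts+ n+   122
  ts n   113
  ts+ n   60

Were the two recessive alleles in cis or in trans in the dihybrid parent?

The two most frequent classes are ts+ n+ (122) and ts n (113); these are the parental (non-recombinant) types.
So the F1 carried ts+ n+ on one chromosome and ts n on the other — the recessive alleles are on the same chromosome (cis / coupling).

cis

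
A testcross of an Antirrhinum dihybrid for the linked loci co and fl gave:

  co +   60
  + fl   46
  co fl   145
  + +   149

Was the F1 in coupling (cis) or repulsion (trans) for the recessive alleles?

cis

The two most frequent classes are + + (149) and co fl (145); these are the parental (non-recombinant) types.
So the F1 carried + + on one chromosome and co fl on the other — the recessive alleles are on the same chromosome (cis / coupling).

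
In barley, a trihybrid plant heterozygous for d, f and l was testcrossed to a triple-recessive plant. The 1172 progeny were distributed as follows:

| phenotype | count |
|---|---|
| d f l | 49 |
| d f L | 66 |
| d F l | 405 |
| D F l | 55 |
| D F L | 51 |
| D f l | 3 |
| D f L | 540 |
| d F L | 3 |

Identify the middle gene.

The two most frequent reciprocal classes, d F l and D f L, are the parental types, so the F1 was d F l / D f L.
The two rarest classes, d F L and D f l, are the double crossovers. Comparing them with the parentals, only the l allele has switched, so l is the middle locus and the order is f – l – d.

l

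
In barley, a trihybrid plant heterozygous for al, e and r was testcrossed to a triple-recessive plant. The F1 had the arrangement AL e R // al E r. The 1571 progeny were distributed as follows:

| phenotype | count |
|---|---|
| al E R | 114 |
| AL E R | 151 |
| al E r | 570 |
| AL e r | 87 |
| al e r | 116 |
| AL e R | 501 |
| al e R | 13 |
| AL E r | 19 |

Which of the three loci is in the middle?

al

The two rarest classes, al e R and AL E r, are the double crossovers. Comparing them with the parentals, only the al allele has switched, so al is the middle locus and the order is r – al – e.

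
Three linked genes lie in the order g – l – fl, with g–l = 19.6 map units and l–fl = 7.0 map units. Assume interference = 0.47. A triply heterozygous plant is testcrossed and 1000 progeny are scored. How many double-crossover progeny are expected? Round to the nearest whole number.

7

Map distances give recombination frequencies of 0.196 and 0.070 for the two intervals.
With interference 0.47 (so coincidence = 0.53), expected double-crossover frequency = 0.196 × 0.070 × 0.53 = 0.00727.
Expected number = 0.00727 × 1000 = 7.27 ≈ 7.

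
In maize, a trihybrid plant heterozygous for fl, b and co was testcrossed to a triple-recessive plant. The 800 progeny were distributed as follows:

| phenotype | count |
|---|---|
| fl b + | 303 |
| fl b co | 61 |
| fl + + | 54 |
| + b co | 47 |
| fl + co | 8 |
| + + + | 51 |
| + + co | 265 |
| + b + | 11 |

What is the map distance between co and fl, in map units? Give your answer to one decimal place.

The two most frequent reciprocal classes, fl b + and + + co, are the parental types, so the F1 was fl b + / + + co.
The two rarest classes, + b + and fl + co, are the double crossovers. Comparing them with the parentals, only the fl allele has switched, so fl is the middle locus and the order is b – fl – co.
Crossovers in the fl–co interval produce the single-crossover classes fl b co and + + + (61 + 51 = 112) plus the double crossovers (19).
RF(fl–co) = (112 + 19) / 800 = 131/800 = 0.1638 → 16.4 map units.

16.4 map units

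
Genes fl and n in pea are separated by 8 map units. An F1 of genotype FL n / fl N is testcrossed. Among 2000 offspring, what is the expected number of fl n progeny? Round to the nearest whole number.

80

A map distance of 8 map units corresponds to a recombination frequency of 0.080.
The F1 is FL n / fl N, so fl n is a recombinant gamete class with expected frequency r/2 = 0.080/2 = 0.0400.
Expected number = 0.0400 × 2000 = 80.00 ≈ 80.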